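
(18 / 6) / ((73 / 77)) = 231 / 73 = 3.16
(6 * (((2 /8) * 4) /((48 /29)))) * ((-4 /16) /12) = -29 /384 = -0.08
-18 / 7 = -2.57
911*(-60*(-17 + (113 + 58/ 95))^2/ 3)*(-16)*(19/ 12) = 1227819329984/ 285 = 4308137999.94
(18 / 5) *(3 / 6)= 9 / 5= 1.80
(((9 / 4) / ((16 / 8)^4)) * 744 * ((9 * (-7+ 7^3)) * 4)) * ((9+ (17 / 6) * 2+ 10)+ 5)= 37544472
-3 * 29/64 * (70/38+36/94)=-172869/57152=-3.02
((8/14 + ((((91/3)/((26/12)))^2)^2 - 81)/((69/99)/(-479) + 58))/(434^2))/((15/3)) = 606485221/863407893740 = 0.00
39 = 39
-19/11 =-1.73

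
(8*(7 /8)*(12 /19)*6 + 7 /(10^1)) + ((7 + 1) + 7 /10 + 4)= 3793 /95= 39.93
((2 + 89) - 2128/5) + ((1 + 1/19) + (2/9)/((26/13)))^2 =-48722188/146205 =-333.25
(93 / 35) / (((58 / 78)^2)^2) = 215150013 / 24754835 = 8.69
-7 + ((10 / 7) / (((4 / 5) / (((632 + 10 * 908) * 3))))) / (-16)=-45623 / 14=-3258.79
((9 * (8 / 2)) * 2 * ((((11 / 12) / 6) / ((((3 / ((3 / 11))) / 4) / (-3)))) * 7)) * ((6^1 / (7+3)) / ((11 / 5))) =-252 / 11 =-22.91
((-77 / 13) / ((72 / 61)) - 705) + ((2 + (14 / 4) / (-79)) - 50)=-56054171 / 73944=-758.06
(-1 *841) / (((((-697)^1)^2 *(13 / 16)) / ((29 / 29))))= -13456 / 6315517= -0.00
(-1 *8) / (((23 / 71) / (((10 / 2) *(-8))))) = 22720 / 23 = 987.83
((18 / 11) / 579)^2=36 / 4507129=0.00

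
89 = 89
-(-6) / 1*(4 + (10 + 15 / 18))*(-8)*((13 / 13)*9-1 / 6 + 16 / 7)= -166252 / 21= -7916.76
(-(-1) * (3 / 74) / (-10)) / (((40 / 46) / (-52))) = 897 / 3700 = 0.24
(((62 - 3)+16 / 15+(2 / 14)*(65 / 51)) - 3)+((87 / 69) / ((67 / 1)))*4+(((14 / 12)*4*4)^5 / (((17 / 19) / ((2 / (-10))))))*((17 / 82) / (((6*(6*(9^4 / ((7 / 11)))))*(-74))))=12585841659570327779 / 219541532364786555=57.33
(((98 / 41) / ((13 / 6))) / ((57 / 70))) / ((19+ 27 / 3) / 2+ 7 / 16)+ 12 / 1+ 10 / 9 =13238926 / 1002573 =13.20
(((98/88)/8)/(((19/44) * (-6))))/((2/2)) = -49/912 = -0.05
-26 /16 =-13 /8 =-1.62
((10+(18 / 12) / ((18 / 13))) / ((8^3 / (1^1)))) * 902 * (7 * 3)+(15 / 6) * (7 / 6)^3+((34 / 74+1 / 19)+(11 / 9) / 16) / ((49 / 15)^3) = 946750993330109 / 2286689965056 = 414.03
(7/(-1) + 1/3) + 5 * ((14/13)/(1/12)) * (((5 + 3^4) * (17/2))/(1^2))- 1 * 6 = 1841626/39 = 47221.18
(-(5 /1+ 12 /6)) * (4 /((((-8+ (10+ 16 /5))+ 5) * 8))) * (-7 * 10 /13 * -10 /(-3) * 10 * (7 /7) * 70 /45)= 1715000 /17901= 95.80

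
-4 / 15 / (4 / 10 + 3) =-4 / 51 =-0.08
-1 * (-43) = 43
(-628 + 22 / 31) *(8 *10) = -1555680 / 31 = -50183.23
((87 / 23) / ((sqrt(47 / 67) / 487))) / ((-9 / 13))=-183599*sqrt(3149) / 3243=-3176.94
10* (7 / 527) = 70 / 527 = 0.13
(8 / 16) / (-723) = -1 / 1446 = -0.00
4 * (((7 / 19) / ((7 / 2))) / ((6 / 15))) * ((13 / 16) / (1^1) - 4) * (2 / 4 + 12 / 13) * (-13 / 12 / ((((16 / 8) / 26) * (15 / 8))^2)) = 212602 / 855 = 248.66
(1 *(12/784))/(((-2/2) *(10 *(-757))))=3/1483720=0.00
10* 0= 0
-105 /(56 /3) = -45 /8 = -5.62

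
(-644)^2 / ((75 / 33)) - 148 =4558396 / 25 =182335.84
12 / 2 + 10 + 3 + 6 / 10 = 98 / 5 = 19.60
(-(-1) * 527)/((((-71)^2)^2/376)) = 198152/25411681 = 0.01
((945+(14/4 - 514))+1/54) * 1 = 11732/27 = 434.52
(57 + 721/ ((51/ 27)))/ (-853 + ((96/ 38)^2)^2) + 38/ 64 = 3089404655/ 57585335968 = 0.05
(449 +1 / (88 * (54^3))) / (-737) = -0.61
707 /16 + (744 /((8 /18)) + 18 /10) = 137599 /80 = 1719.99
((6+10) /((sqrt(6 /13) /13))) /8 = 38.27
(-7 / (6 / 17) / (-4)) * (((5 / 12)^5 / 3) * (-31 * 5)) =-57640625 / 17915904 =-3.22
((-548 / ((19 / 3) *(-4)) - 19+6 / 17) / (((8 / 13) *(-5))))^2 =9815689 / 10432900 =0.94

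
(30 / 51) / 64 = 5 / 544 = 0.01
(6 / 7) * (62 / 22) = 186 / 77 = 2.42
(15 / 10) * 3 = 9 / 2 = 4.50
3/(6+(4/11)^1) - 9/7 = -57/70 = -0.81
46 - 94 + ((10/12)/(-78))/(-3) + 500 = 634613/1404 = 452.00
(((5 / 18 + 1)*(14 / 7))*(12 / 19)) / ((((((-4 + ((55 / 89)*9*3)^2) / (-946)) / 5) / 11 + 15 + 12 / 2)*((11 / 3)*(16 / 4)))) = 861725590 / 164398425091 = 0.01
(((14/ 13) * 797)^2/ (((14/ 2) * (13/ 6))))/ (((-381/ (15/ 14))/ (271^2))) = -2799023050140/ 279019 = -10031657.52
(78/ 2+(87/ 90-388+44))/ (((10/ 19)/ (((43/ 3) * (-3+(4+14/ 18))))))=-29807428/ 2025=-14719.72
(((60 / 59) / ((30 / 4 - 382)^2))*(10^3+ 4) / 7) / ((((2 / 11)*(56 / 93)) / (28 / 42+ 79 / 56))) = 448068885 / 22705954474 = 0.02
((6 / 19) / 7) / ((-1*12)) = -0.00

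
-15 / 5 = -3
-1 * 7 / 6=-7 / 6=-1.17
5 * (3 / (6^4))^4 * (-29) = -145 / 34828517376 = -0.00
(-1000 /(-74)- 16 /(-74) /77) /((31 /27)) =1039716 /88319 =11.77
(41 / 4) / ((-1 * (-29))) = 41 / 116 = 0.35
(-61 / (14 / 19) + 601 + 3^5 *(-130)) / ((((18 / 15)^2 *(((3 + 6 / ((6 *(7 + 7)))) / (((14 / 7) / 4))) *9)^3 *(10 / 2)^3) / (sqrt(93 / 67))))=-4263049 *sqrt(6231) / 279601948872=-0.00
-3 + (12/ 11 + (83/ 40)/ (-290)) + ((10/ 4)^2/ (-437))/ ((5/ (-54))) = -98239181/ 55761200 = -1.76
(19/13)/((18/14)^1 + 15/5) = 133/390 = 0.34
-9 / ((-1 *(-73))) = -9 / 73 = -0.12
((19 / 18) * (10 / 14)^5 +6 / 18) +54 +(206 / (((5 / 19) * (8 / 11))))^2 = 70100347687927 / 60505200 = 1158583.85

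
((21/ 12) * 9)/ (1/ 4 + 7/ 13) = 19.98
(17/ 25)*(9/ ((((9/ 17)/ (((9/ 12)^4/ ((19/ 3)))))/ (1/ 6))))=23409/ 243200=0.10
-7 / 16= -0.44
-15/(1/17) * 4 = -1020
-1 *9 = -9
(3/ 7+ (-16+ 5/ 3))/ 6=-146/ 63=-2.32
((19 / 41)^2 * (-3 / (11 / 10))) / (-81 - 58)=10830 / 2570249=0.00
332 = 332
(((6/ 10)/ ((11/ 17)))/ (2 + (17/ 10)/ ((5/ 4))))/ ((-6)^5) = -0.00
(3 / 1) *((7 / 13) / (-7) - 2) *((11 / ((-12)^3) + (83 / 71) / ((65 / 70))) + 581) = -2785980741 / 767936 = -3627.88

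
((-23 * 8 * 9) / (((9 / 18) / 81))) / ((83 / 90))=-24144480 / 83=-290897.35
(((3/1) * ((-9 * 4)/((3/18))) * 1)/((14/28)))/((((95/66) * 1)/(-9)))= 769824/95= 8103.41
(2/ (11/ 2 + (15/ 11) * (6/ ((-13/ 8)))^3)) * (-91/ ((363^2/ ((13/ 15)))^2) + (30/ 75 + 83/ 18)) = -172041451736237018/ 1083901719547456425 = -0.16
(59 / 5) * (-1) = -59 / 5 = -11.80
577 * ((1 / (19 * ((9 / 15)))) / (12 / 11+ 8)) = 6347 / 1140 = 5.57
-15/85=-3/17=-0.18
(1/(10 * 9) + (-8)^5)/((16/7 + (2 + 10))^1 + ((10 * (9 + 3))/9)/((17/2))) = -350945161/169800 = -2066.81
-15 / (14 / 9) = -135 / 14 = -9.64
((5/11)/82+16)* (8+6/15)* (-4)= -1212708/2255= -537.79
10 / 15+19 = 59 / 3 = 19.67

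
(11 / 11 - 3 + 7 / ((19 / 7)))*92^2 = 93104 / 19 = 4900.21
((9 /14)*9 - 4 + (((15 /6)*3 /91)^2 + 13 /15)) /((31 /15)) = 1321237 /1026844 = 1.29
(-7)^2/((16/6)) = 147/8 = 18.38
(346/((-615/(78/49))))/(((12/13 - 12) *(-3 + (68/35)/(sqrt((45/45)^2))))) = -29237/382284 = -0.08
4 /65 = 0.06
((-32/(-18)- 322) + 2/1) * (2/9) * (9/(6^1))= -2864/27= -106.07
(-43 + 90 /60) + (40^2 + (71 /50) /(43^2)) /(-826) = -3317013621 /76363700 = -43.44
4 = 4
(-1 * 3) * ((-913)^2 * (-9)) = 22506363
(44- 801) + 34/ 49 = -37059/ 49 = -756.31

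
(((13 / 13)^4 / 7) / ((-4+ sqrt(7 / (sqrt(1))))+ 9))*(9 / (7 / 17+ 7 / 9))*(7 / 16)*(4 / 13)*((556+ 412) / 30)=6171 / 4732 - 6171*sqrt(7) / 23660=0.61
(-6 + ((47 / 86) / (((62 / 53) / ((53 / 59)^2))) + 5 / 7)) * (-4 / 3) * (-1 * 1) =-212588357 / 32481211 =-6.54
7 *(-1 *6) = -42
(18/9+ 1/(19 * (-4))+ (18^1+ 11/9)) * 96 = 2036.07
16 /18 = 8 /9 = 0.89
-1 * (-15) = 15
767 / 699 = 1.10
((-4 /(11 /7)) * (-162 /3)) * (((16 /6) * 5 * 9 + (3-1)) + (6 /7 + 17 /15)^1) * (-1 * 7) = -6561576 /55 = -119301.38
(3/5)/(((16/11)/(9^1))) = 297/80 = 3.71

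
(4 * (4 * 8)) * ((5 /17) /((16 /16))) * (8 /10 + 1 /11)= 6272 /187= 33.54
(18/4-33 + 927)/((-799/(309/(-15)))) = 23.17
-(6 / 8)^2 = -9 / 16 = -0.56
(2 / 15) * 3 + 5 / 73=171 / 365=0.47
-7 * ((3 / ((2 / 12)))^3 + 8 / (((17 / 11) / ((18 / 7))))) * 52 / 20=-9042696 / 85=-106384.66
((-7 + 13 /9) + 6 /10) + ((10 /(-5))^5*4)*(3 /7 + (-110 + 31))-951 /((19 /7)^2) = 9923.10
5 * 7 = 35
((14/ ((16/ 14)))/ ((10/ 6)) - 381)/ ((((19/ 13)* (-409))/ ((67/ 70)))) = 6508983/ 10879400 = 0.60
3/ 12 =1/ 4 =0.25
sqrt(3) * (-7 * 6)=-42 * sqrt(3)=-72.75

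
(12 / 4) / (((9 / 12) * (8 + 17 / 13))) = 52 / 121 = 0.43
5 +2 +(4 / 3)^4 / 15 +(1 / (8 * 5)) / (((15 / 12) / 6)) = 44534 / 6075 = 7.33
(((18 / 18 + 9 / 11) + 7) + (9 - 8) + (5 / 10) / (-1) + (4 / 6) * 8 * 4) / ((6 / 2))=2023 / 198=10.22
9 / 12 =3 / 4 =0.75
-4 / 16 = -1 / 4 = -0.25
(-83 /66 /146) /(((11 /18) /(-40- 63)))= 25647 /17666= 1.45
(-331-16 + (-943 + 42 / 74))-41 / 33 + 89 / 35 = -55048321 / 42735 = -1288.13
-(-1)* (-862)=-862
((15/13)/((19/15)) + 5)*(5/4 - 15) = -20075/247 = -81.28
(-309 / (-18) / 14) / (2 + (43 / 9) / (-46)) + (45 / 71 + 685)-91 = 464491407 / 780290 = 595.28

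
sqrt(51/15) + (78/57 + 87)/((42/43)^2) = sqrt(85)/5 + 3104471/33516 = 94.47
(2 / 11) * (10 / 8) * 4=10 / 11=0.91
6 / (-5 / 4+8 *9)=24 / 283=0.08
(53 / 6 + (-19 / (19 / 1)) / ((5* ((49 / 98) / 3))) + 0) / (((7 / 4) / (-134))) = -61372 / 105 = -584.50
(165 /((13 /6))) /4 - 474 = -11829 /26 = -454.96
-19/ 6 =-3.17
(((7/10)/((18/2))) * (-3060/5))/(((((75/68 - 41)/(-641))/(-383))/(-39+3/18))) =-462880194308/40695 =-11374375.09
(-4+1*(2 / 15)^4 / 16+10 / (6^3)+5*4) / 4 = 4.01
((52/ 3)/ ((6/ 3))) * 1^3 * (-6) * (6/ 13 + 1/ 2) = -50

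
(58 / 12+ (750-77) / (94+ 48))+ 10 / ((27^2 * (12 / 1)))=2973217 / 310554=9.57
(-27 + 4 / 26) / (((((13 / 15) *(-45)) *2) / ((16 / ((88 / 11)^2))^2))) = 349 / 16224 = 0.02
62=62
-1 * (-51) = 51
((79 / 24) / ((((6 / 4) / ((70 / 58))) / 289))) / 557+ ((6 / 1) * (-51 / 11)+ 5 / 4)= -80577889 / 3198294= -25.19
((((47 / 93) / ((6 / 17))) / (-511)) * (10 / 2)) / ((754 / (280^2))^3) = -17188855040000000 / 1091317486311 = -15750.55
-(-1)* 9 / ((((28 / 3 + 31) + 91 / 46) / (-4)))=-4968 / 5839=-0.85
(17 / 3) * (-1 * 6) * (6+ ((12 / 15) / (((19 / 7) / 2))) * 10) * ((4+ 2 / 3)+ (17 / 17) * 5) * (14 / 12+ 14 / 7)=-12379.78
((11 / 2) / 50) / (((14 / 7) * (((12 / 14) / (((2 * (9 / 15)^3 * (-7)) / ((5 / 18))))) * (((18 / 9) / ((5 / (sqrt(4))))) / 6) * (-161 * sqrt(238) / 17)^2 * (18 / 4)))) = -0.00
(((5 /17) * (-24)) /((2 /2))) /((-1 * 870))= 4 /493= 0.01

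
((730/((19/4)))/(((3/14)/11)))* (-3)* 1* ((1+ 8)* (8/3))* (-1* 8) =86338560/19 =4544134.74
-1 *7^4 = -2401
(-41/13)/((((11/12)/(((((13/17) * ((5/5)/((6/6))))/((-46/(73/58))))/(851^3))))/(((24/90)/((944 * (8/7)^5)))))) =50303351/2972268664949677096960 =0.00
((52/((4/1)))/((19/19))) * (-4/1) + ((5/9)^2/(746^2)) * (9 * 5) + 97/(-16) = -1163257069/20034576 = -58.06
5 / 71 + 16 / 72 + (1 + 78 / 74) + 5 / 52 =3003331 / 1229436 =2.44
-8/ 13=-0.62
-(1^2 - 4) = 3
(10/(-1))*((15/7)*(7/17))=-150/17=-8.82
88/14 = 44/7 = 6.29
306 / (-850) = -9 / 25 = -0.36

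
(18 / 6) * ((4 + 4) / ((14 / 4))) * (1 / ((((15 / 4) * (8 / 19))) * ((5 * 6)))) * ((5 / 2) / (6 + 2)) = 19 / 420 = 0.05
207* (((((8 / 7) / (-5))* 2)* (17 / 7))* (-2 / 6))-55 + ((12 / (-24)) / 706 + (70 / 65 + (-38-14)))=-131857157 / 4497220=-29.32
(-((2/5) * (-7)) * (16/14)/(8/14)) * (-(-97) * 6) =16296/5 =3259.20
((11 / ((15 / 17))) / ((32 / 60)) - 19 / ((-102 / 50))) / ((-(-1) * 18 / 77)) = 1026949 / 7344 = 139.84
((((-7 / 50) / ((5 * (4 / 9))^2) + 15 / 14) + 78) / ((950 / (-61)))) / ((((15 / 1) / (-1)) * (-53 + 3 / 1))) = -225009297 / 33250000000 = -0.01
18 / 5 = 3.60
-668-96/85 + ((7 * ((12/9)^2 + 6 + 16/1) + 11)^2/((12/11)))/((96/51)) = 38769679951/2643840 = 14664.16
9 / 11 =0.82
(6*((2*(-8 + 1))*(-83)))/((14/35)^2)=43575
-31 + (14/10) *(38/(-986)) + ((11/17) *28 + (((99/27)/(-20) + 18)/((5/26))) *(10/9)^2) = 60763426/598995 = 101.44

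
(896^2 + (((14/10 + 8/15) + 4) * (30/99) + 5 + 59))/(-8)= -39742649/396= -100360.22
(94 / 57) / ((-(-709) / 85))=0.20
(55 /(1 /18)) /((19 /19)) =990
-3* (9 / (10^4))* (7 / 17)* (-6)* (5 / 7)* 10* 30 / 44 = 243 / 7480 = 0.03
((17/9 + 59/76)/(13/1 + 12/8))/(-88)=-1823/872784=-0.00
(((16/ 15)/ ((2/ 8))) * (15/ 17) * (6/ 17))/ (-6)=-64/ 289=-0.22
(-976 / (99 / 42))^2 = 186704896 / 1089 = 171446.19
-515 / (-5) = 103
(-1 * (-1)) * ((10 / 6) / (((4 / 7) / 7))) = 245 / 12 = 20.42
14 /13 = 1.08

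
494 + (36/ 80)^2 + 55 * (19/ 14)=1592767/ 2800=568.85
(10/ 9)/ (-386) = -5/ 1737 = -0.00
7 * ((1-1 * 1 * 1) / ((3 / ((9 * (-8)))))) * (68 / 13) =0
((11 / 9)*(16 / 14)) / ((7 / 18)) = 176 / 49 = 3.59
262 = 262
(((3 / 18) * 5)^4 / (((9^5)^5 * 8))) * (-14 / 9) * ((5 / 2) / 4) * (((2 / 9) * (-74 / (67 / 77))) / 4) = 62321875 / 161576254830335182817150692947456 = 0.00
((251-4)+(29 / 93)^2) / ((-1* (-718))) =1068572 / 3104991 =0.34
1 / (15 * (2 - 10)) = -1 / 120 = -0.01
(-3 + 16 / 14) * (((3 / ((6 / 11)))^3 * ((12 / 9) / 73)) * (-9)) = 51909 / 1022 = 50.79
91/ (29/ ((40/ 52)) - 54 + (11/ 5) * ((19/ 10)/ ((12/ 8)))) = -13650/ 2027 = -6.73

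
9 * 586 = 5274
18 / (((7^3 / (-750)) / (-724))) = 28495.63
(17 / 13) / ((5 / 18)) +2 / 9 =2884 / 585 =4.93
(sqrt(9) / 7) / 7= 3 / 49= 0.06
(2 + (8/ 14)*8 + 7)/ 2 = 95/ 14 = 6.79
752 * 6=4512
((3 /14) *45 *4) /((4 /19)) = 2565 /14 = 183.21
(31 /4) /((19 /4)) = 31 /19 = 1.63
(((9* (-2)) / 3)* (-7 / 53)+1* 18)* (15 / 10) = 1494 / 53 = 28.19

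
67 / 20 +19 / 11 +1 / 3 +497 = 331591 / 660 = 502.41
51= 51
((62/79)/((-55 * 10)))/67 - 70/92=-50946551/66956450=-0.76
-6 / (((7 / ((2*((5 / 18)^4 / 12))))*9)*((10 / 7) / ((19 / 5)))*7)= -475 / 13226976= -0.00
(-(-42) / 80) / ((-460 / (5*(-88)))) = 231 / 460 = 0.50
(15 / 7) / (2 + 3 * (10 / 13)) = 195 / 392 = 0.50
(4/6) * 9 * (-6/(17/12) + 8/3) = -9.41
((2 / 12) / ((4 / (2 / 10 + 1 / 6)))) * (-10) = -11 / 72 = -0.15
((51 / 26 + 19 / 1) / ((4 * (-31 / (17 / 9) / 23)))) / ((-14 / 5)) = 1065475 / 406224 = 2.62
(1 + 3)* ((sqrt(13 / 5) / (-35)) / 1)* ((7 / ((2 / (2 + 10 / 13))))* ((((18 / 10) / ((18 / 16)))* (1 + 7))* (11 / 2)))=-25344* sqrt(65) / 1625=-125.74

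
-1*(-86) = 86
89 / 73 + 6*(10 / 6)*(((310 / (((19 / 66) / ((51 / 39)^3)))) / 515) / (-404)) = 34979486911 / 31700427317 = 1.10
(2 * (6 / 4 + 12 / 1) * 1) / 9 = 3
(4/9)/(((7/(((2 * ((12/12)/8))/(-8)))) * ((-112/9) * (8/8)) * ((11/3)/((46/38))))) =0.00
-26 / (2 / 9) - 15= -132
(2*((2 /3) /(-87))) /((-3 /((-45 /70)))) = -0.00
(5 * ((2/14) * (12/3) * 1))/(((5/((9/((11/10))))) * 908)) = 90/17479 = 0.01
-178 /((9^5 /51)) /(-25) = 3026 /492075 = 0.01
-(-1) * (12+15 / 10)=27 / 2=13.50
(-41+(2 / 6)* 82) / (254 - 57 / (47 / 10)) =-1927 / 34104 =-0.06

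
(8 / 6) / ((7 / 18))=24 / 7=3.43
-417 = -417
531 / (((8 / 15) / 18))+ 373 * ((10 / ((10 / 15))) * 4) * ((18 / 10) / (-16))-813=29181 / 2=14590.50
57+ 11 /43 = 2462 /43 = 57.26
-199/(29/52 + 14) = -10348/757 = -13.67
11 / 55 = 1 / 5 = 0.20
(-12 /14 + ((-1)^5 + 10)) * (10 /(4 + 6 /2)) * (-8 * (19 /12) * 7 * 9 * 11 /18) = -39710 /7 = -5672.86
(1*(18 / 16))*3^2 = 81 / 8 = 10.12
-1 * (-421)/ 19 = 421/ 19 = 22.16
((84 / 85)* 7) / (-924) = -7 / 935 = -0.01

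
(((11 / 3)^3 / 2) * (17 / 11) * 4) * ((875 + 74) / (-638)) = -177463 / 783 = -226.64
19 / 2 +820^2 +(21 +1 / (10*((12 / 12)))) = 3362153 / 5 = 672430.60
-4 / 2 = -2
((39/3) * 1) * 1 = 13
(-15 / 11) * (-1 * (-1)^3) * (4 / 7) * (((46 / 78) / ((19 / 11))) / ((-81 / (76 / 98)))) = 920 / 361179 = 0.00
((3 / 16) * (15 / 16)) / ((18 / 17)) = 85 / 512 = 0.17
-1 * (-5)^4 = -625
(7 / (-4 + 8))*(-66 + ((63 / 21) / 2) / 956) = -883323 / 7648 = -115.50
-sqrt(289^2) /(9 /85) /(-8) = 24565 /72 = 341.18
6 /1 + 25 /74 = 469 /74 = 6.34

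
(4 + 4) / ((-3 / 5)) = -40 / 3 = -13.33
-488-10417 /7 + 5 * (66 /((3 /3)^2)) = -11523 /7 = -1646.14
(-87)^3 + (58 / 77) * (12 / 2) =-50704383 / 77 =-658498.48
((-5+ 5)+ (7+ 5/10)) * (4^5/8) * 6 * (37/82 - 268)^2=693100398240/1681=412314335.66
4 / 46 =2 / 23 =0.09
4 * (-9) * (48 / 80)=-108 / 5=-21.60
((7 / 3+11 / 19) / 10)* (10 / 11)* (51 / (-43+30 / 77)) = -1162 / 3667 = -0.32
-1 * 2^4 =-16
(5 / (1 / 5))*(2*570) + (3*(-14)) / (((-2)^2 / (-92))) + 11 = 29477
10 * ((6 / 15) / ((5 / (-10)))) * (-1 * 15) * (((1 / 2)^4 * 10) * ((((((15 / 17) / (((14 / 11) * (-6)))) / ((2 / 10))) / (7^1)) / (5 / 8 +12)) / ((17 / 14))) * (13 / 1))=-1072500 / 204323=-5.25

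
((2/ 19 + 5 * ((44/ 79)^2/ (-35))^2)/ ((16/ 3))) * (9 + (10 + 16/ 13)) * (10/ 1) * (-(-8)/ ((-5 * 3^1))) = -5038226174182/ 2357064151715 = -2.14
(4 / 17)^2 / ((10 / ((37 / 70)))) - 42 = -2124002 / 50575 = -42.00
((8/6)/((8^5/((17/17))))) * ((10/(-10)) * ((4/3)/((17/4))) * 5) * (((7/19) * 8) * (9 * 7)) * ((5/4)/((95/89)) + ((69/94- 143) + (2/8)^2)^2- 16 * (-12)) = -53740862324415/222111875072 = -241.95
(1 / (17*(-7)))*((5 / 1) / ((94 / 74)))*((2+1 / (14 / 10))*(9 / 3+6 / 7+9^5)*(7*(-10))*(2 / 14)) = 14529955500 / 274057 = 53018.01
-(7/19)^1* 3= -21/19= -1.11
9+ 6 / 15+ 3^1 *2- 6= 47 / 5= 9.40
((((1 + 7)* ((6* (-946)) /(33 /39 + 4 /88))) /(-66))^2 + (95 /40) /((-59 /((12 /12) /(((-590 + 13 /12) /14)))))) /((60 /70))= 113004070236394729 /162674212950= 694664.93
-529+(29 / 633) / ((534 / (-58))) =-89407660 / 169011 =-529.00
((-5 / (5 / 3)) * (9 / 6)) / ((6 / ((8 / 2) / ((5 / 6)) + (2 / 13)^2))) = -3057 / 845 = -3.62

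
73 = 73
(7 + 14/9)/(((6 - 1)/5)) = 77/9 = 8.56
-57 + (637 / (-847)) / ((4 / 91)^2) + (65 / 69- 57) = -67099135 / 133584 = -502.30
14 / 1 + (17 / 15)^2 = 3439 / 225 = 15.28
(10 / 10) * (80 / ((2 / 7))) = 280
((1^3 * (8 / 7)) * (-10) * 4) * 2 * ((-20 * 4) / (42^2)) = 12800 / 3087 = 4.15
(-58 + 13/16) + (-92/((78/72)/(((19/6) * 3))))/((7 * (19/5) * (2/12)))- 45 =-413745/1456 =-284.17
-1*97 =-97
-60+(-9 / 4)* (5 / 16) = -3885 / 64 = -60.70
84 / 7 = 12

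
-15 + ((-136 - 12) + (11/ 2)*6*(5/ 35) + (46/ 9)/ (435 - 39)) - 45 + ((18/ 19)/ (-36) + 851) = 76754497/ 118503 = 647.70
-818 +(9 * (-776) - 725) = -8527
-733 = -733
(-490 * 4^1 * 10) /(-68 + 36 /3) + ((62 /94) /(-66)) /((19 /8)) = 10314026 /29469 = 350.00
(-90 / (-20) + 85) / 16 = 179 / 32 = 5.59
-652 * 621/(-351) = 14996/13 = 1153.54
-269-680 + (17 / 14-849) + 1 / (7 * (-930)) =-1796.79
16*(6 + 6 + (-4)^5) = -16192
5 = 5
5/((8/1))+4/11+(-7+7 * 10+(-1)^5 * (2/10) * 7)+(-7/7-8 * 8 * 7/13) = 155167/5720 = 27.13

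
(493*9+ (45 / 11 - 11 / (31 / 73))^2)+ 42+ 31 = 579751154 / 116281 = 4985.78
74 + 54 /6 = 83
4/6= 2/3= 0.67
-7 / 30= -0.23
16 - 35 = -19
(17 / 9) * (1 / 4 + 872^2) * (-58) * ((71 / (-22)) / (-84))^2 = -7558867292381 / 61471872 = -122964.65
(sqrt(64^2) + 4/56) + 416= 6721/14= 480.07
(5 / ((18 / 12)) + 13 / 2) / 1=9.83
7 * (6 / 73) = 42 / 73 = 0.58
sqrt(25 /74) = 5 * sqrt(74) /74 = 0.58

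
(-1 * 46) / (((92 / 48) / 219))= -5256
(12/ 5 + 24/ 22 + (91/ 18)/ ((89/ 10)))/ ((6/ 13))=2324621/ 264330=8.79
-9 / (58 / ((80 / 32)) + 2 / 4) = -30 / 79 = -0.38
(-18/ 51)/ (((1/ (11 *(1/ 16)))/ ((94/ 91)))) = -1551/ 6188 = -0.25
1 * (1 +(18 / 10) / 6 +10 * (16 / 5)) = 333 / 10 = 33.30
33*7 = 231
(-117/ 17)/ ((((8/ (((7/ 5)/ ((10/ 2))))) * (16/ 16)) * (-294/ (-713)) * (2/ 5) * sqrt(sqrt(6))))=-9269 * 6^(3/ 4)/ 38080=-0.93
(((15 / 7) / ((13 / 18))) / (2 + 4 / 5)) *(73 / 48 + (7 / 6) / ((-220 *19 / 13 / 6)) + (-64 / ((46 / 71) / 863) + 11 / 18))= -4425663748245 / 48992944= -90332.68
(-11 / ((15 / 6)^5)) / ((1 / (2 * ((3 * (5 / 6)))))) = -352 / 625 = -0.56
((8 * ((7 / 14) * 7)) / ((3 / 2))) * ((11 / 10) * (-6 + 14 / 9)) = -2464 / 27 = -91.26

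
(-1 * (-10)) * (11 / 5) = 22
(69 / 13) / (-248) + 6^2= 115995 / 3224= 35.98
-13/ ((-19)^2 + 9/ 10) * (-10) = 0.36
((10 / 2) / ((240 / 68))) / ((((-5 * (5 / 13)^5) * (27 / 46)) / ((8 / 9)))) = -580702252 / 11390625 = -50.98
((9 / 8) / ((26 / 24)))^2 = 1.08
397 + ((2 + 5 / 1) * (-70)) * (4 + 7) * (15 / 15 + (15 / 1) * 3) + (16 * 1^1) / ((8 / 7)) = -247529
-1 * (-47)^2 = -2209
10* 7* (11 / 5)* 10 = 1540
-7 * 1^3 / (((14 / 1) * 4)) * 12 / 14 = -3 / 28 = -0.11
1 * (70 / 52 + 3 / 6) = 24 / 13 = 1.85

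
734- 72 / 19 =13874 / 19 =730.21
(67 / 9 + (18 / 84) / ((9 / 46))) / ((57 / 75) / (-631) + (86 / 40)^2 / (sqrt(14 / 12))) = 20640262400 / 36753294162843 + 79215086536400 * sqrt(42) / 257273059139901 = 2.00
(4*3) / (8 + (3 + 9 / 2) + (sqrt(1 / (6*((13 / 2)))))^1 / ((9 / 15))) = 261144 / 337211 - 720*sqrt(39) / 337211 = 0.76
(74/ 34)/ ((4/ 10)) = 185/ 34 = 5.44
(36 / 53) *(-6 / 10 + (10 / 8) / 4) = -207 / 1060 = -0.20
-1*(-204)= 204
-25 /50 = -1 /2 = -0.50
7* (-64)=-448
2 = 2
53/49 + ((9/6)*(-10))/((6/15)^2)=-18163/196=-92.67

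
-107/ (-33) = 3.24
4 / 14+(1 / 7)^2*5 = 19 / 49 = 0.39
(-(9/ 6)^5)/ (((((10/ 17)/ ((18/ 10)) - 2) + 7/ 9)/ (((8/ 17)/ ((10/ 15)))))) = 5.99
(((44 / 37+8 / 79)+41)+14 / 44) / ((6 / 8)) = 5479982 / 96459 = 56.81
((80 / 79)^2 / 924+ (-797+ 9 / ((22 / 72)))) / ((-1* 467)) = 1.64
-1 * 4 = -4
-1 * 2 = -2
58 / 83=0.70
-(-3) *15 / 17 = 45 / 17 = 2.65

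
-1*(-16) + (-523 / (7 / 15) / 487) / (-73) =3989557 / 248857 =16.03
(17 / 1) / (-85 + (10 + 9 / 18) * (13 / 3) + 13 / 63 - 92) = -2142 / 16543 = -0.13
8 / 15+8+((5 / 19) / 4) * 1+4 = 14363 / 1140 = 12.60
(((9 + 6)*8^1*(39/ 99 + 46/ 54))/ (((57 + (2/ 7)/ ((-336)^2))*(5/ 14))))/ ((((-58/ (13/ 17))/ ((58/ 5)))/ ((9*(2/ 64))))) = -1330422912/ 4211754811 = -0.32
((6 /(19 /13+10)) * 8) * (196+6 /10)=613392 /745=823.34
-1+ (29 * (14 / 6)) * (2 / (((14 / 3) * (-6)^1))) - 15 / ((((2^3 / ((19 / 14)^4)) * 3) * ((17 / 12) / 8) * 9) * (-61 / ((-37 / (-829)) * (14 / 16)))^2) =-9543150812297485 / 1635968557757184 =-5.83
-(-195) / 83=195 / 83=2.35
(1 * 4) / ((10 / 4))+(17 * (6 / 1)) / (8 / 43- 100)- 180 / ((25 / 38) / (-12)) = 35234939 / 10730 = 3283.78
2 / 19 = 0.11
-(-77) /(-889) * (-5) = 55 /127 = 0.43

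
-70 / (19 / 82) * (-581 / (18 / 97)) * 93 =5014082290 / 57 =87966355.96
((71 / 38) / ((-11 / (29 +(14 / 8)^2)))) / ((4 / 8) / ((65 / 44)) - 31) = 124605 / 701536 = 0.18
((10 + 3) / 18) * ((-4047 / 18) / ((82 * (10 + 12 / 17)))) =-0.18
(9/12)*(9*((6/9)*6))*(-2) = -54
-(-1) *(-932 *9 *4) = -33552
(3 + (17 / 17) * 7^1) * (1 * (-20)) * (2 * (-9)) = 3600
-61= -61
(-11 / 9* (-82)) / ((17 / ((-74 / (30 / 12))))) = -133496 / 765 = -174.50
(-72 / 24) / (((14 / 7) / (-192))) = 288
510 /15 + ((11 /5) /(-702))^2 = 418883521 /12320100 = 34.00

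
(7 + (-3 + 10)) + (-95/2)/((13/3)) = 79/26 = 3.04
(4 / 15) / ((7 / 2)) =8 / 105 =0.08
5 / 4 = 1.25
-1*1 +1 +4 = 4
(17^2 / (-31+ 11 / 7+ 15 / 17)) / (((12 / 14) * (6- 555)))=240737 / 11189718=0.02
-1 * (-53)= 53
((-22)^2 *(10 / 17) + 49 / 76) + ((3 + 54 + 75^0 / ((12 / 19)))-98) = 238310 / 969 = 245.93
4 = 4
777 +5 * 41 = 982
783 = 783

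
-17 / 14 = -1.21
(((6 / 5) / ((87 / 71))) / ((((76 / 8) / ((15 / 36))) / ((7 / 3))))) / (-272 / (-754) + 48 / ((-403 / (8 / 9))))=200291 / 509352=0.39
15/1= 15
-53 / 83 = -0.64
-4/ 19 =-0.21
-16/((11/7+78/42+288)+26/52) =-224/4087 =-0.05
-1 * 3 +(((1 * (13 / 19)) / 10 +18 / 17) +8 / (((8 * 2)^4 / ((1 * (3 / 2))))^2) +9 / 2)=9111773132999 / 3468186091520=2.63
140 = 140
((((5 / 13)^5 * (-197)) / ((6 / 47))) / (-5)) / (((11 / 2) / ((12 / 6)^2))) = 23147500 / 12252669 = 1.89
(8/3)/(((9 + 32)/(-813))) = -2168/41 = -52.88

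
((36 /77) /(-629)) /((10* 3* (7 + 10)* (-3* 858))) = 1 /1766109345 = 0.00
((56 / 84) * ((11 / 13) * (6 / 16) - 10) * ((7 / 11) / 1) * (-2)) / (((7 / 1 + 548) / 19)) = 133931 / 476190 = 0.28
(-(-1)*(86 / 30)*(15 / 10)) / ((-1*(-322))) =43 / 3220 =0.01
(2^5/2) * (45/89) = 720/89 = 8.09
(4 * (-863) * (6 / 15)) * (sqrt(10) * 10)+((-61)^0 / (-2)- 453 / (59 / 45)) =-13808 * sqrt(10)- 40829 / 118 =-44010.74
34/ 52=17/ 26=0.65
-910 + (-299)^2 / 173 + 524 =22623 / 173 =130.77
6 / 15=2 / 5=0.40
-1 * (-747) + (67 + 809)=1623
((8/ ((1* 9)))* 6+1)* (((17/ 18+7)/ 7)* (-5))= -13585/ 378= -35.94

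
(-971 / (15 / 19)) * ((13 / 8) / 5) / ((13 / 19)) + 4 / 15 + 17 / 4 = -347821 / 600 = -579.70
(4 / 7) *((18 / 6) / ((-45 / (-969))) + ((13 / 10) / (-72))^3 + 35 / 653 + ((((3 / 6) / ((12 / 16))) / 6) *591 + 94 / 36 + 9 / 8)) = 32673685771759 / 426529152000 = 76.60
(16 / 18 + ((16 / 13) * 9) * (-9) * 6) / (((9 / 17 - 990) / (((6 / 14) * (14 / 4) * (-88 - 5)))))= -18413380 / 218673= -84.21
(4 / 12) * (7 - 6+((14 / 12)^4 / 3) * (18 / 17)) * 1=6073 / 11016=0.55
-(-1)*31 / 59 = 31 / 59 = 0.53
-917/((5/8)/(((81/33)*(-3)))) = 594216/55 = 10803.93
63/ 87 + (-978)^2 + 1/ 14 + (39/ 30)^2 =19416675657/ 20300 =956486.49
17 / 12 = 1.42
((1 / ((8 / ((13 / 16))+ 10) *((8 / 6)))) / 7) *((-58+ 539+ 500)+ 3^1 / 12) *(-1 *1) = -51025 / 9632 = -5.30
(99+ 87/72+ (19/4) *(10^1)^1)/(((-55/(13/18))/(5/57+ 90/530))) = -3585413/7177896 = -0.50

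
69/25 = 2.76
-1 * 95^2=-9025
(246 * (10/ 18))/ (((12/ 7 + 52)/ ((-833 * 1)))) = -1195355/ 564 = -2119.42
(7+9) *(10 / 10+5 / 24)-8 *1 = 34 / 3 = 11.33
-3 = -3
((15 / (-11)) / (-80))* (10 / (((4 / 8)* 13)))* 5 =75 / 572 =0.13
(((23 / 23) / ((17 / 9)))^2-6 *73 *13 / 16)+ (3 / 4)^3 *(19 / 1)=-6428823 / 18496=-347.58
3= 3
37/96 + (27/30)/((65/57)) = 36649/31200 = 1.17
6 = 6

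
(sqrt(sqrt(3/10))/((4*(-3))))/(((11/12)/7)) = -7*10^(3/4)*3^(1/4)/110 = -0.47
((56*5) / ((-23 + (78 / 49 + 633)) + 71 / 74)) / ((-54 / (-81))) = 1522920 / 2221111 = 0.69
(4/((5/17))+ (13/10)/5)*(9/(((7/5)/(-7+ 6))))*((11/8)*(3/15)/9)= -1089/400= -2.72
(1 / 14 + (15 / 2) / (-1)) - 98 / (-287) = -2034 / 287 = -7.09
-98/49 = -2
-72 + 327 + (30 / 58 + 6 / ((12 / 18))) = 7671 / 29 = 264.52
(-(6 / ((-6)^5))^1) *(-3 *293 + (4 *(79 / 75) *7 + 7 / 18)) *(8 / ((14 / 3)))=-382103 / 340200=-1.12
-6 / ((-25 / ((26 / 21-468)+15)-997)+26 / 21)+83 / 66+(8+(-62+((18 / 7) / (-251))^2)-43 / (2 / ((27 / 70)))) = -3083289919470050729 / 50521593226002360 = -61.03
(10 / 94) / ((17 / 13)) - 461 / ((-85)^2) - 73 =-24783017 / 339575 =-72.98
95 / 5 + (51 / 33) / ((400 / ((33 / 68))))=30403 / 1600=19.00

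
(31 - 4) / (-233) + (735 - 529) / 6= 23918 / 699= 34.22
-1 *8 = -8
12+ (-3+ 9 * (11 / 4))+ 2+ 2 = 151 / 4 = 37.75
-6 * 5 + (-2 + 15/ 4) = -113/ 4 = -28.25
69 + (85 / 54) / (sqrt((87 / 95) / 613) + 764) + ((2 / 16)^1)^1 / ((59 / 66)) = 14975723567154607 / 216594070405956-85 * sqrt(5066445) / 1835542969542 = 69.14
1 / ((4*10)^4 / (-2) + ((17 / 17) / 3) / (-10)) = -30 / 38400001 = -0.00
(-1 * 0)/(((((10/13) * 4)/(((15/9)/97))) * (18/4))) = 0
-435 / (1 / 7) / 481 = -3045 / 481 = -6.33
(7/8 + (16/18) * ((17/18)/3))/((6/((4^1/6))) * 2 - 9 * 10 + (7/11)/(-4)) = -4939/308610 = -0.02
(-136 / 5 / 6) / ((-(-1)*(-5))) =68 / 75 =0.91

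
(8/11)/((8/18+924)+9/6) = 144/183337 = 0.00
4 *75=300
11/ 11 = 1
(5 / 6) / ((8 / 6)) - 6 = -43 / 8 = -5.38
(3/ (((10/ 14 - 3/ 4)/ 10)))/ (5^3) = -168/ 25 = -6.72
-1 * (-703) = 703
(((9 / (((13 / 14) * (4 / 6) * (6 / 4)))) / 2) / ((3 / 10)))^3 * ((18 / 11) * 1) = 6897.75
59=59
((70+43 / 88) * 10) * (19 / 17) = 589285 / 748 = 787.81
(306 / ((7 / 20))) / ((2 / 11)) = 33660 / 7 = 4808.57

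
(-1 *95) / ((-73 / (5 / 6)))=1.08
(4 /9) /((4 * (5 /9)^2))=9 /25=0.36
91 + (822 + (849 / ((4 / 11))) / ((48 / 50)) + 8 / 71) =7600167 / 2272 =3345.14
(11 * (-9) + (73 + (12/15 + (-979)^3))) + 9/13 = -60990394628/65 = -938313763.51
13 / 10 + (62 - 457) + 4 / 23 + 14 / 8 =-180217 / 460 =-391.78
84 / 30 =14 / 5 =2.80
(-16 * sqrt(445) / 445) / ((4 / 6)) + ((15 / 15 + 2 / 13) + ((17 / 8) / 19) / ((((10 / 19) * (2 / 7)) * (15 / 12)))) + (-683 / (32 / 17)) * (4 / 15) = -370537 / 3900 - 24 * sqrt(445) / 445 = -96.15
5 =5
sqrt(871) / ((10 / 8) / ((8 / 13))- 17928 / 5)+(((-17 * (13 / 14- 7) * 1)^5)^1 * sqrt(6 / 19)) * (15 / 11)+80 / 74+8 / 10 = 8976281334.45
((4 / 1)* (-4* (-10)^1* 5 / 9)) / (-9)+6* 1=-314 / 81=-3.88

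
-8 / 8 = -1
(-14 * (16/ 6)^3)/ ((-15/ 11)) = 78848/ 405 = 194.69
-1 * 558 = -558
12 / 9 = 4 / 3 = 1.33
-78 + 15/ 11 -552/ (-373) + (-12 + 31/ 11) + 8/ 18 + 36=-1768576/ 36927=-47.89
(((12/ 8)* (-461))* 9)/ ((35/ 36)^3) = -6772.33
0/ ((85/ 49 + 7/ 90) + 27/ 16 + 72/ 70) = 0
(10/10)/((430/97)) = 97/430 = 0.23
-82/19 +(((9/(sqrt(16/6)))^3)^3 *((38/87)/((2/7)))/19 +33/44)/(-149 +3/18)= -219667417263 *sqrt(6)/212148224 -7717/1786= -2540.63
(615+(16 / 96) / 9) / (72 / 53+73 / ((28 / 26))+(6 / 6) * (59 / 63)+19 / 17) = 29923111 / 3464085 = 8.64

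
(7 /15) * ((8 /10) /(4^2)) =0.02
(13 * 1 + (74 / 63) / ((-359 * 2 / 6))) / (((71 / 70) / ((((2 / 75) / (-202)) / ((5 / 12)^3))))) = -37606272 / 1608993125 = -0.02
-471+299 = -172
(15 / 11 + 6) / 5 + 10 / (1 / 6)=3381 / 55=61.47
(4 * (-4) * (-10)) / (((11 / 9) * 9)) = 14.55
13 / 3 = 4.33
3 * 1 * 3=9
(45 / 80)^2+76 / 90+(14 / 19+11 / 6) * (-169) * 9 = -855399673 / 218880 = -3908.08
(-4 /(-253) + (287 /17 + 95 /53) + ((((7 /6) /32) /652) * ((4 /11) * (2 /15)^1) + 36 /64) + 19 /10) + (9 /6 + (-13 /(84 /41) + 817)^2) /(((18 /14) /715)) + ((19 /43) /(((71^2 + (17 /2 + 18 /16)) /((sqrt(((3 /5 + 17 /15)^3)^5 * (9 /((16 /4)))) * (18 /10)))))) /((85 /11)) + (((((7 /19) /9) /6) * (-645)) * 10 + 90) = 6714593307136 * sqrt(390) /70090443017578125 + 4681166350036184742113 /12809127681504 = 365455514.73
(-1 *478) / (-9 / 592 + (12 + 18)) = -282976 / 17751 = -15.94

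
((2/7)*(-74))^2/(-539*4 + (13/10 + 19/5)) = -219040/1053941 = -0.21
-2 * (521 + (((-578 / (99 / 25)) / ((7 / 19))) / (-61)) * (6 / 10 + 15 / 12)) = -45064301 / 42273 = -1066.03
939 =939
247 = 247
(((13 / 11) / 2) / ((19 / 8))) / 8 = 13 / 418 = 0.03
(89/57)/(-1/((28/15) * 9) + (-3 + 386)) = 2492/611173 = 0.00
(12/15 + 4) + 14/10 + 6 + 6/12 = 127/10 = 12.70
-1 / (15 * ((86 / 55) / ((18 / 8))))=-33 / 344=-0.10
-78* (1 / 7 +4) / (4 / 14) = -1131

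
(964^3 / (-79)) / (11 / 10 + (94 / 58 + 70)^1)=-259793989760 / 1666031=-155935.87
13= 13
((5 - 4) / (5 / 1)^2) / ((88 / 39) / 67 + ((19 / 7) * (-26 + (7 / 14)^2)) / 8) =-585312 / 127348225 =-0.00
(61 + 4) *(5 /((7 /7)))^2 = 1625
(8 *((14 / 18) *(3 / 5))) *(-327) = -6104 / 5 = -1220.80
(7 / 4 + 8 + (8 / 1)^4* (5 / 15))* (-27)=-148509 / 4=-37127.25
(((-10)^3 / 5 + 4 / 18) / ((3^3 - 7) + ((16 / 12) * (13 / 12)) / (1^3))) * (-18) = 32364 / 193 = 167.69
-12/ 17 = -0.71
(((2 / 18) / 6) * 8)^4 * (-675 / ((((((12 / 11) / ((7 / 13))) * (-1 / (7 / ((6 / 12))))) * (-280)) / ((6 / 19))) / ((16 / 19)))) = -197120 / 92372319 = -0.00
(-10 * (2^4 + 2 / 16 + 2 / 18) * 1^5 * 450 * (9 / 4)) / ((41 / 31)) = -40768875 / 328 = -124295.35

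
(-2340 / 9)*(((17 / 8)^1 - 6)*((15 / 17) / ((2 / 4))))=30225 / 17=1777.94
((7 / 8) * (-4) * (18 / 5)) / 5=-63 / 25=-2.52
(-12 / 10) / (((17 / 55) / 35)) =-2310 / 17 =-135.88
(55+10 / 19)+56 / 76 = 1069 / 19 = 56.26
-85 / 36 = -2.36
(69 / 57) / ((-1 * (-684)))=23 / 12996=0.00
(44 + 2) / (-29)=-46 / 29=-1.59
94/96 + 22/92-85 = -92495/1104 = -83.78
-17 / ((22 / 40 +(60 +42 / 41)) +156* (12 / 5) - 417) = -13940 / 15559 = -0.90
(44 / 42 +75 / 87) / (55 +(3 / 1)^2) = 1163 / 38976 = 0.03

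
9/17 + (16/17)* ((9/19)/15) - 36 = -57237/1615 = -35.44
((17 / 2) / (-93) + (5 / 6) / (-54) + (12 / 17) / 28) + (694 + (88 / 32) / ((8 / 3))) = 6645030529 / 9561888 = 694.95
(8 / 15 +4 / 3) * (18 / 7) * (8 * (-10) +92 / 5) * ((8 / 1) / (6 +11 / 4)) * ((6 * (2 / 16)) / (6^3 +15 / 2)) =-16896 / 18625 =-0.91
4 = 4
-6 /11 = -0.55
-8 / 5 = -1.60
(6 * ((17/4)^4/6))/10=32.63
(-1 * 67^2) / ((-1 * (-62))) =-72.40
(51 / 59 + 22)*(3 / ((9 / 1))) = 1349 / 177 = 7.62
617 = 617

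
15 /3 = 5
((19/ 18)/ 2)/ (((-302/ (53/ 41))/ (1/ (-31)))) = 1007/ 13818312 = 0.00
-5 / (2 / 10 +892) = -25 / 4461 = -0.01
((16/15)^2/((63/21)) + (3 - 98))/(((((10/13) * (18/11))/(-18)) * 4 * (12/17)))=155265539/324000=479.21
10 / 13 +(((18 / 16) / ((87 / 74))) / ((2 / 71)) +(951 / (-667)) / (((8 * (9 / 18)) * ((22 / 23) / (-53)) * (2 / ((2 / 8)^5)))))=2360981383 / 67944448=34.75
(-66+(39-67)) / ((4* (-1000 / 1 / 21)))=987 / 2000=0.49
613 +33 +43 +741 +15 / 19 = 27185 / 19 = 1430.79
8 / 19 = 0.42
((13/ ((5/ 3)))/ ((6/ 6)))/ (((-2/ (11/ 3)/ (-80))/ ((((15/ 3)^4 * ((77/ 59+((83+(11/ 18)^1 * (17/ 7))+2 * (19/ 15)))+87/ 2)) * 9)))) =350338846000/ 413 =848278077.48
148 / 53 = 2.79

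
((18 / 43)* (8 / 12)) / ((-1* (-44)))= 3 / 473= 0.01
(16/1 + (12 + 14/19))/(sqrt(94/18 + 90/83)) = 234*sqrt(391013)/12787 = 11.44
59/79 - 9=-652/79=-8.25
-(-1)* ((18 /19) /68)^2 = 81 /417316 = 0.00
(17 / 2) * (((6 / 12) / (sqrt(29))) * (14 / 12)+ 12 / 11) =119 * sqrt(29) / 696+ 102 / 11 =10.19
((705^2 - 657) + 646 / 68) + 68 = 992891 / 2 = 496445.50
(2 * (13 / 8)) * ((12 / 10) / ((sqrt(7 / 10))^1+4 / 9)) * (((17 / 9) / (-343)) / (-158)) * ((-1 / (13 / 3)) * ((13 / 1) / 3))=1326 / 11028479 - 5967 * sqrt(70) / 220569580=-0.00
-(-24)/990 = 4/165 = 0.02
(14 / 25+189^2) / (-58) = -893039 / 1450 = -615.89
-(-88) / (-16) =-5.50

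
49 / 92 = 0.53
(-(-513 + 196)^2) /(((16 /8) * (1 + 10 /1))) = -100489 /22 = -4567.68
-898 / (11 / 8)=-7184 / 11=-653.09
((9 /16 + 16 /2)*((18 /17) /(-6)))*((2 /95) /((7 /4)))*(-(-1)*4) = -0.07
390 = 390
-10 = -10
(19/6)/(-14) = -0.23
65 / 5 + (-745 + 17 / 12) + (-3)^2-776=-1497.58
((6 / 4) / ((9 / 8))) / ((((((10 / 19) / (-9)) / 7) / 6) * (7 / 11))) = -7524 / 5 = -1504.80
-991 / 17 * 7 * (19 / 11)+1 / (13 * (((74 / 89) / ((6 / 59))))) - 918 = -8612096822 / 5306873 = -1622.82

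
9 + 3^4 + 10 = 100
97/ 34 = 2.85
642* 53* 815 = 27731190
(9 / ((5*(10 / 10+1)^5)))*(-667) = -6003 / 160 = -37.52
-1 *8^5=-32768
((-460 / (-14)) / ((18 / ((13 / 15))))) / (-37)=-299 / 6993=-0.04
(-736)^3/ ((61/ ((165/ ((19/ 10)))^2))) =-1085428776960000/ 22021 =-49290621541.26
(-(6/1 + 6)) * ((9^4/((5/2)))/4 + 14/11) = -433866/55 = -7888.47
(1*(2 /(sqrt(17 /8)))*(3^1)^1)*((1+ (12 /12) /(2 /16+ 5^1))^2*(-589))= -16970268*sqrt(34) /28577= -3462.67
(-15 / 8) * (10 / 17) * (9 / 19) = -675 / 1292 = -0.52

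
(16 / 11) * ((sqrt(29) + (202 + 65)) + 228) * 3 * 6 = 288 * sqrt(29) / 11 + 12960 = 13100.99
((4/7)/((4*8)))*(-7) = -1/8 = -0.12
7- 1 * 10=-3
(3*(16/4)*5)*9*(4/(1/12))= 25920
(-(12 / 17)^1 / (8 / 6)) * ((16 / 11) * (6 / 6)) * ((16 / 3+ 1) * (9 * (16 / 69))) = -43776 / 4301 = -10.18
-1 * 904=-904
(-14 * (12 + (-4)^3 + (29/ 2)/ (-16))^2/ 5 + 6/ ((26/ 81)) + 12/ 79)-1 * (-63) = -20390285821/ 2629120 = -7755.56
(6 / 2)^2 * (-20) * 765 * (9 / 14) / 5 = -123930 / 7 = -17704.29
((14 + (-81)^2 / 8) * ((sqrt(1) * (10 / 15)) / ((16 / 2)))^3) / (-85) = -6673 / 1175040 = -0.01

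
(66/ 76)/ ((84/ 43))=473/ 1064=0.44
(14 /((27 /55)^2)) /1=58.09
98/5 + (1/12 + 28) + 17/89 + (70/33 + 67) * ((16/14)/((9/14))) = 90272131/528660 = 170.76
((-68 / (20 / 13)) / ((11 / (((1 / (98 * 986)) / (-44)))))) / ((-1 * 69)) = -13 / 949114320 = -0.00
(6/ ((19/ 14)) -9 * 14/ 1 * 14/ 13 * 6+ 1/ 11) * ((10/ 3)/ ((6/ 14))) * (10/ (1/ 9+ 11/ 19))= -769928950/ 8437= -91256.25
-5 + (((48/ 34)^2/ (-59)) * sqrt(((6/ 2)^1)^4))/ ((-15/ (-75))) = -111175/ 17051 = -6.52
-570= -570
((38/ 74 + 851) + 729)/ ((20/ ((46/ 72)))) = 50.49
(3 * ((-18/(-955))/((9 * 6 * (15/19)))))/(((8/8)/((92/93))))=1748/1332225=0.00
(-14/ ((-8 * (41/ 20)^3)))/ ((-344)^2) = 875/ 509739716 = 0.00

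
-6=-6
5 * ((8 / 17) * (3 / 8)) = 15 / 17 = 0.88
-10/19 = -0.53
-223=-223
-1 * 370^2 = -136900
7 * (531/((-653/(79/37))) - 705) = -119528178/24161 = -4947.15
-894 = -894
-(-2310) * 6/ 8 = 3465/ 2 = 1732.50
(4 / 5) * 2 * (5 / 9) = 8 / 9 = 0.89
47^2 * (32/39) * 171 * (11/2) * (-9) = -199446192/13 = -15342014.77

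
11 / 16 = 0.69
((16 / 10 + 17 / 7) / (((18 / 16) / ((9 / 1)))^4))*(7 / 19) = 577536 / 95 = 6079.33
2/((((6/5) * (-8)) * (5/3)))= -0.12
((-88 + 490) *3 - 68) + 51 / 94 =107023 / 94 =1138.54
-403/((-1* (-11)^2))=403/121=3.33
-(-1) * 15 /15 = 1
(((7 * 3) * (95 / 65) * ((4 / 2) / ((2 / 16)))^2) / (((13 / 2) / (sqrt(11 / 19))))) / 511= 1536 * sqrt(209) / 12337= 1.80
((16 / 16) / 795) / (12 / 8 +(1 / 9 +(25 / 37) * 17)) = 0.00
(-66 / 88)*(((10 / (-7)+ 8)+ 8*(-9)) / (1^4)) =687 / 14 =49.07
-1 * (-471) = 471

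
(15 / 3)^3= 125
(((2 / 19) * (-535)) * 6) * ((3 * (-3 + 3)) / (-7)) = 0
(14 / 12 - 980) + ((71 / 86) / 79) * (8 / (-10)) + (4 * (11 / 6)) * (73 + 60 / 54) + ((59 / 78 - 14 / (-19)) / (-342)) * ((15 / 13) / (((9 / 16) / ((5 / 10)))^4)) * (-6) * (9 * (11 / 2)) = -1969038196253857 / 4532504421510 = -434.43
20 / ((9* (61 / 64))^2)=0.27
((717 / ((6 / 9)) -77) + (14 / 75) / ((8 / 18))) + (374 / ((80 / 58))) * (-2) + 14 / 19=434489 / 950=457.36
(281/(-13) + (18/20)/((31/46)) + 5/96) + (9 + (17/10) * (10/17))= -1978469/193440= -10.23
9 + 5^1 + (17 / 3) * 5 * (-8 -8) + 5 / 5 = -1315 / 3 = -438.33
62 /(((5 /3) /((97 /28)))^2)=2625111 /9800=267.87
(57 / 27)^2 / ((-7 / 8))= -2888 / 567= -5.09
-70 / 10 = -7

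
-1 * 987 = -987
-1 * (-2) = 2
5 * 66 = 330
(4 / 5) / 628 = 1 / 785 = 0.00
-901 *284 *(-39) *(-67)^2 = 44797867764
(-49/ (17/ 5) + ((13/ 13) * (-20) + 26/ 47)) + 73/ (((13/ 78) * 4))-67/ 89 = 10650809/ 142222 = 74.89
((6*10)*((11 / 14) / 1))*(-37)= -1744.29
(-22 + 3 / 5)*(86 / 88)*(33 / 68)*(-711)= 9813933 / 1360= 7216.13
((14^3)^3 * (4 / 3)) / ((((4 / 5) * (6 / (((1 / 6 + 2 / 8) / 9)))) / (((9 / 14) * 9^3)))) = 124519701600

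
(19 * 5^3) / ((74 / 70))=83125 / 37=2246.62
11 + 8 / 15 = 11.53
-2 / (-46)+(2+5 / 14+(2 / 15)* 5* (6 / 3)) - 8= -4121 / 966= -4.27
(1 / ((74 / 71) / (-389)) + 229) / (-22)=10673 / 1628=6.56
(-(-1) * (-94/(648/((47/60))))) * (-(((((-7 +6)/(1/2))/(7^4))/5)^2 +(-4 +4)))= 2209/700423321500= 0.00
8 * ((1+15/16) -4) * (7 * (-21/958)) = 4851/1916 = 2.53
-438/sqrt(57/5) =-146 * sqrt(285)/19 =-129.72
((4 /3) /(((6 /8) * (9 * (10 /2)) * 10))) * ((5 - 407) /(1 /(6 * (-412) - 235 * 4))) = 3657664 /675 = 5418.76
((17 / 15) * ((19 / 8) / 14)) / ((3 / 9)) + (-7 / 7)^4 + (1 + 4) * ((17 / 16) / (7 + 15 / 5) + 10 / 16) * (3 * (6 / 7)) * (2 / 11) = 20243 / 6160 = 3.29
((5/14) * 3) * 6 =45/7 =6.43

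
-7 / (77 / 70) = -70 / 11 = -6.36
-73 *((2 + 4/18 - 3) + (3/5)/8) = 18469/360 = 51.30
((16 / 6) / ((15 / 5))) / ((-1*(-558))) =4 / 2511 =0.00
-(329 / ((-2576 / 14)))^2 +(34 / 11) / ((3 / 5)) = 2183567 / 1117248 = 1.95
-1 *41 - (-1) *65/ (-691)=-28396/ 691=-41.09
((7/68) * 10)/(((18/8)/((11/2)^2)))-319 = -93379/306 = -305.16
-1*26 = -26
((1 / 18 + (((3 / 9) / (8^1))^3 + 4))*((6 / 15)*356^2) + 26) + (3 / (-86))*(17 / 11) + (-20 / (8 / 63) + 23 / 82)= 205466.35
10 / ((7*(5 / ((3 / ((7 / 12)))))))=72 / 49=1.47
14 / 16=7 / 8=0.88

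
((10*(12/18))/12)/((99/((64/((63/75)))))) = 8000/18711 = 0.43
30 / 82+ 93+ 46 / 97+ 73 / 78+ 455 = 549.78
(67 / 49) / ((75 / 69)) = 1541 / 1225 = 1.26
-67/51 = -1.31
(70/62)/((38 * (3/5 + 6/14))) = 1225/42408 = 0.03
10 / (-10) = -1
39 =39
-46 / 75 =-0.61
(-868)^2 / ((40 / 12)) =1130136 / 5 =226027.20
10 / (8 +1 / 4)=40 / 33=1.21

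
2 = 2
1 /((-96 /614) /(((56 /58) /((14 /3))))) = -1.32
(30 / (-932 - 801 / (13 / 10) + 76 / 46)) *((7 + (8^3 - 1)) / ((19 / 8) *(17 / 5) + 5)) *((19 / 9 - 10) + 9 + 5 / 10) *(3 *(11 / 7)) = -352909700 / 60459323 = -5.84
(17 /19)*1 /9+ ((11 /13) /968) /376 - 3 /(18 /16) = -188833045 /73554624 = -2.57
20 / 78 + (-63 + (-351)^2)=4802392 / 39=123138.26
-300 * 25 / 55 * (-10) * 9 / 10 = 1227.27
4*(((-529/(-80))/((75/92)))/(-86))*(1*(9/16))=-0.21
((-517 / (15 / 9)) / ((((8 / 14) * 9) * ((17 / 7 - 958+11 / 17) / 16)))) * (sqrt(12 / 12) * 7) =3014627 / 426135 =7.07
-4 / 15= -0.27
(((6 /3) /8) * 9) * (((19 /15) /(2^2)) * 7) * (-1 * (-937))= 373863 /80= 4673.29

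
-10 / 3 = -3.33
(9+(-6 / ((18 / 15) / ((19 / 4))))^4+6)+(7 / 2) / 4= 318182.38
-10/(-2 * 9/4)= 20/9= 2.22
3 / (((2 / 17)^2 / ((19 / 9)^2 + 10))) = 3133.51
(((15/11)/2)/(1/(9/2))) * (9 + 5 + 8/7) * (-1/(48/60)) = -35775/616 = -58.08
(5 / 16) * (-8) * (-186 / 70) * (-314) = -14601 / 7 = -2085.86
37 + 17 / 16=609 / 16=38.06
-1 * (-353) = 353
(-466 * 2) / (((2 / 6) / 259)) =-724164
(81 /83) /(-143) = -81 /11869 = -0.01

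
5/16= 0.31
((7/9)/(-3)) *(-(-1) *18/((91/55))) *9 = -330/13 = -25.38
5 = 5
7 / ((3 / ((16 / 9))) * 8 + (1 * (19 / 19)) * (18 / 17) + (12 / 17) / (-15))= 0.48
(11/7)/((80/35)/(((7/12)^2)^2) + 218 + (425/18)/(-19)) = 9032562/1359387109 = 0.01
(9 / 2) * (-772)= -3474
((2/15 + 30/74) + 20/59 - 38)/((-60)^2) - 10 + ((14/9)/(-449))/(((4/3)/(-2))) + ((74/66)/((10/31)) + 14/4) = -1763750056091/582219198000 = -3.03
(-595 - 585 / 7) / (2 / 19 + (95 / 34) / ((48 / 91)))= -147288000 / 1172633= -125.60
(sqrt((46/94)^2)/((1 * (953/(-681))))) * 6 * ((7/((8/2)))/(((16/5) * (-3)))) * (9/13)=4933845/18633056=0.26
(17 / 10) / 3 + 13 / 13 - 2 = -13 / 30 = -0.43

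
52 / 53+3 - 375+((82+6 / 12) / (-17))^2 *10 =-4151167 / 30634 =-135.51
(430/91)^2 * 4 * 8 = 5916800/8281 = 714.50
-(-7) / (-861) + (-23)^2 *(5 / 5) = 65066 / 123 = 528.99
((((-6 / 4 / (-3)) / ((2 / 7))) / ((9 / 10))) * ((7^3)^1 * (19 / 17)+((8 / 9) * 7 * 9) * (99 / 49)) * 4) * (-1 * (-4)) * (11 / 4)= 6499130 / 153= 42477.97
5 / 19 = 0.26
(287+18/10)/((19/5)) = 76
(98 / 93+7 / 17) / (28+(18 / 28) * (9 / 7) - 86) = -227066 / 8858343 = -0.03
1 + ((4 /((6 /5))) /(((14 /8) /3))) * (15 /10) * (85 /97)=8.51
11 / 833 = 0.01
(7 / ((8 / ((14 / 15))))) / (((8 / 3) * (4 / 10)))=0.77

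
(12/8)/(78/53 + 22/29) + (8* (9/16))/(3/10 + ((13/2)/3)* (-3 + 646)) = 48420951/71652056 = 0.68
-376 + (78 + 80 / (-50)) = -1498 / 5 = -299.60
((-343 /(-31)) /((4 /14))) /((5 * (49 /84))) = 2058 /155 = 13.28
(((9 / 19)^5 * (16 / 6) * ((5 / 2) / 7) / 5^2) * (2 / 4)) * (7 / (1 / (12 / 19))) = 472392 / 235229405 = 0.00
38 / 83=0.46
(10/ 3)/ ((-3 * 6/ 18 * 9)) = -10/ 27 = -0.37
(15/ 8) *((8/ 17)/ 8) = 15/ 136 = 0.11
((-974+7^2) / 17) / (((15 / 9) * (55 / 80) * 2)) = -4440 / 187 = -23.74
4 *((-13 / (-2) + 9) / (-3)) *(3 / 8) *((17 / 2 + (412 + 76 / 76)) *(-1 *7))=182931 / 8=22866.38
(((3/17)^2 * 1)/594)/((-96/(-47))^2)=2209/175785984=0.00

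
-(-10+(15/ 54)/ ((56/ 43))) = 9865/ 1008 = 9.79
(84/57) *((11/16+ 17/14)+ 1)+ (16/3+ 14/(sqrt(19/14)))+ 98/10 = 14 *sqrt(266)/19+ 22127/1140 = 31.43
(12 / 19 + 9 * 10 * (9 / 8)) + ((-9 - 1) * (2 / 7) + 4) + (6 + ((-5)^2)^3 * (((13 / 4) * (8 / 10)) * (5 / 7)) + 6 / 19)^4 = 888190180018870171532683833 / 1251602884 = 709642164757803619.39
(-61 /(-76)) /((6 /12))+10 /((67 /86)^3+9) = 609242567 /228960146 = 2.66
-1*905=-905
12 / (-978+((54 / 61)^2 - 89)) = -44652 / 3967391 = -0.01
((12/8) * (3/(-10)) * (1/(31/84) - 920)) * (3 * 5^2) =959715/31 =30958.55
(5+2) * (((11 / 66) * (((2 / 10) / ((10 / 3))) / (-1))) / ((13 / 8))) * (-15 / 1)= 42 / 65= 0.65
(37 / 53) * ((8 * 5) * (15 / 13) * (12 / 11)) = 266400 / 7579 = 35.15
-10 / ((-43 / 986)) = 9860 / 43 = 229.30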